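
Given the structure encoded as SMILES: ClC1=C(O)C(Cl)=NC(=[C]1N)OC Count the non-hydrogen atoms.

12

Every atom symbol written in the SMILES (organic subset) is one heavy atom; implicit H are not written.
Heavy atoms by element → C:6, Cl:2, N:2, O:2.
Total: 12.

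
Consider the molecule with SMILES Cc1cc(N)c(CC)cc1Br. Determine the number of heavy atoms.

11

Every atom symbol written in the SMILES (organic subset) is one heavy atom; implicit H are not written.
Heavy atoms by element → Br:1, C:9, N:1.
Total: 11.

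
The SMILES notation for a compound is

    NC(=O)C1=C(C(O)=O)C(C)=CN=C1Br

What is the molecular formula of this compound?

Walk through each heavy atom and fill implicit hydrogens from standard valence (C 4, N 3, O 2, S 2, halogen 1):
  atom 1: N, bond orders sum to 1 (valence 3) → 2 H
  atom 2: C, bond orders sum to 4 (valence 4) → 0 H
  atom 3: O, bond orders sum to 2 (valence 2) → 0 H
  atom 4: C, bond orders sum to 4 (valence 4) → 0 H
  atom 5: C, bond orders sum to 4 (valence 4) → 0 H
  atom 6: C, bond orders sum to 4 (valence 4) → 0 H
  atom 7: O, bond orders sum to 1 (valence 2) → 1 H
  atom 8: O, bond orders sum to 2 (valence 2) → 0 H
  atom 9: C, bond orders sum to 4 (valence 4) → 0 H
  atom 10: C, bond orders sum to 1 (valence 4) → 3 H
  atom 11: C, bond orders sum to 3 (valence 4) → 1 H
  atom 12: N, bond orders sum to 3 (valence 3) → 0 H
  atom 13: C, bond orders sum to 4 (valence 4) → 0 H
  atom 14: Br (halogen, monovalent) → 0 H
Totals → C:8, H:7, Br:1, N:2, O:3.

C8H7BrN2O3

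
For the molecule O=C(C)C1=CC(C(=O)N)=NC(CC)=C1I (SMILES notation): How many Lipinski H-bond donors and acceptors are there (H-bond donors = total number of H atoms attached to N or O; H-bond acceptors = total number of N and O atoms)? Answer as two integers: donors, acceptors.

2, 4

Donors: find every N or O and count the H atoms it carries.
  atom 1 (O): bond orders sum to 2 → 0 H
  atom 8 (O): bond orders sum to 2 → 0 H
  atom 9 (N): bond orders sum to 1 → 2 H
  atom 10 (N): bond orders sum to 3 → 0 H
Lipinski HBD = 2.
Acceptors: N atoms = 2, O atoms = 2 → HBA = 4.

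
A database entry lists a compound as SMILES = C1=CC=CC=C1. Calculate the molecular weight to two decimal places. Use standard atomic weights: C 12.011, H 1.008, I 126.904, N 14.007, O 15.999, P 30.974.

78.11 g/mol

First, the molecular formula is C6H6 (counting implicit H from valence).
  C: 6 × 12.011 = 72.066
  H: 6 × 1.008 = 6.048
Sum: 6×12.011 + 6×1.008 = 78.114 → 78.11 g/mol.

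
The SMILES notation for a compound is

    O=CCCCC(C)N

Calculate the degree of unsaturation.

Molecular formula: C6H13NO.
DoU = (2C + 2 + N − H − X) / 2, where X is the halogen count and O/S are ignored.
    = (2·6 + 2 + 1 − 13 − 0) / 2 = 2 / 2 = 1.

1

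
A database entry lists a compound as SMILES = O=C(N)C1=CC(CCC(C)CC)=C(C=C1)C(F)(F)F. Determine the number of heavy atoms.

19

Every atom symbol written in the SMILES (organic subset) is one heavy atom; implicit H are not written.
Heavy atoms by element → C:14, F:3, N:1, O:1.
Total: 19.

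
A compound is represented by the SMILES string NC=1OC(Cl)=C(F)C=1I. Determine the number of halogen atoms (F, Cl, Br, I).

3

Halogen atoms appear at heavy-atom positions 5, 7, 9 (1×Cl, 1×F, 1×I).
Other groups present: 1 primary amine.
Halogen count: 3.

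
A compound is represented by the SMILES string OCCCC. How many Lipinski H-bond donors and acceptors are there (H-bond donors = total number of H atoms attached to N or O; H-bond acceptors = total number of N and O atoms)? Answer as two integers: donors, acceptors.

Donors: find every N or O and count the H atoms it carries.
  atom 1 (O): bond orders sum to 1 → 1 H
Lipinski HBD = 1.
Acceptors: N atoms = 0, O atoms = 1 → HBA = 1.

1, 1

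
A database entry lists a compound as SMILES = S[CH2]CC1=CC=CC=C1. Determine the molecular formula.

C8H10S

Walk through each heavy atom and fill implicit hydrogens from standard valence (C 4, N 3, O 2, S 2, halogen 1):
  atom 1: S, bond orders sum to 1 (valence 2) → 1 H
  atom 2: C with explicit H count 2
  atom 3: C, bond orders sum to 2 (valence 4) → 2 H
  atom 4: C, bond orders sum to 4 (valence 4) → 0 H
  atom 5: C, bond orders sum to 3 (valence 4) → 1 H
  atom 6: C, bond orders sum to 3 (valence 4) → 1 H
  atom 7: C, bond orders sum to 3 (valence 4) → 1 H
  atom 8: C, bond orders sum to 3 (valence 4) → 1 H
  atom 9: C, bond orders sum to 3 (valence 4) → 1 H
Totals → C:8, H:10, S:1.
In Hill order: C8H10S.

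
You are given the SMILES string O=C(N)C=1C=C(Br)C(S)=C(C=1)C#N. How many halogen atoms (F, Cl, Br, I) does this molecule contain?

1

Halogen atoms appear at heavy-atom position 7 (1×Br).
Other groups present: 1 amide, 1 nitrile, 1 thiol.
Halogen count: 1.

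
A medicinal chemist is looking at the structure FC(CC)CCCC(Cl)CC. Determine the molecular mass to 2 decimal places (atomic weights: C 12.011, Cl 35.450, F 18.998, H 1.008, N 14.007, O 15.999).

180.69 g/mol

First, the molecular formula is C9H18ClF (counting implicit H from valence).
  C: 9 × 12.011 = 108.099
  Cl: 1 × 35.450 = 35.450
  F: 1 × 18.998 = 18.998
  H: 18 × 1.008 = 18.144
Sum: 9×12.011 + 1×35.450 + 1×18.998 + 18×1.008 = 180.691 → 180.69 g/mol.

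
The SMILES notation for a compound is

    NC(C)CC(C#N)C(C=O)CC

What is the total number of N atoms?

Scan the SMILES for N atoms (remember two-letter symbols like Cl and Br are single atoms).
Nitrogen count: 2.

2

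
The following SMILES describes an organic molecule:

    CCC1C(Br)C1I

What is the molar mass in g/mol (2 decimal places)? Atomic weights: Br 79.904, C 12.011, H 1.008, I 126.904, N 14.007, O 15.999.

274.93 g/mol

First, the molecular formula is C5H8BrI (counting implicit H from valence).
  Br: 1 × 79.904 = 79.904
  C: 5 × 12.011 = 60.055
  H: 8 × 1.008 = 8.064
  I: 1 × 126.904 = 126.904
Sum: 1×79.904 + 5×12.011 + 8×1.008 + 1×126.904 = 274.927 → 274.93 g/mol.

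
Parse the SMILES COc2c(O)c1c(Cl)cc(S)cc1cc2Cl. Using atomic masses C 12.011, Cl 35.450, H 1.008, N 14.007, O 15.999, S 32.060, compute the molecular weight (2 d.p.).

First, the molecular formula is C11H8Cl2O2S (counting implicit H from valence).
  C: 11 × 12.011 = 132.121
  Cl: 2 × 35.450 = 70.900
  H: 8 × 1.008 = 8.064
  O: 2 × 15.999 = 31.998
  S: 1 × 32.060 = 32.060
Sum: 11×12.011 + 2×35.450 + 8×1.008 + 2×15.999 + 1×32.060 = 275.143 → 275.14 g/mol.

275.14 g/mol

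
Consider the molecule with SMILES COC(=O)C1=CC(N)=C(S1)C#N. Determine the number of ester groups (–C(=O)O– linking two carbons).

The ester motif appears at heavy-atom position 3 in the SMILES.
Other groups present: 1 nitrile, 1 primary amine.
Ester count: 1.

1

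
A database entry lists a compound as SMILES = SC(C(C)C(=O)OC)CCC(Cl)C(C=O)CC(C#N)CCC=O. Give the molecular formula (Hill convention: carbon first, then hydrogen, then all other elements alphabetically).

Walk through each heavy atom and fill implicit hydrogens from standard valence (C 4, N 3, O 2, S 2, halogen 1):
  atom 1: S, bond orders sum to 1 (valence 2) → 1 H
  atom 2: C, bond orders sum to 3 (valence 4) → 1 H
  atom 3: C, bond orders sum to 3 (valence 4) → 1 H
  atom 4: C, bond orders sum to 1 (valence 4) → 3 H
  atom 5: C, bond orders sum to 4 (valence 4) → 0 H
  atom 6: O, bond orders sum to 2 (valence 2) → 0 H
  atom 7: O, bond orders sum to 2 (valence 2) → 0 H
  atom 8: C, bond orders sum to 1 (valence 4) → 3 H
  atom 9: C, bond orders sum to 2 (valence 4) → 2 H
  atom 10: C, bond orders sum to 2 (valence 4) → 2 H
  atom 11: C, bond orders sum to 3 (valence 4) → 1 H
  atom 12: Cl (halogen, monovalent) → 0 H
  atom 13: C, bond orders sum to 3 (valence 4) → 1 H
  atom 14: C, bond orders sum to 3 (valence 4) → 1 H
  atom 15: O, bond orders sum to 2 (valence 2) → 0 H
  atom 16: C, bond orders sum to 2 (valence 4) → 2 H
  atom 17: C, bond orders sum to 3 (valence 4) → 1 H
  atom 18: C, bond orders sum to 4 (valence 4) → 0 H
  atom 19: N, bond orders sum to 3 (valence 3) → 0 H
  atom 20: C, bond orders sum to 2 (valence 4) → 2 H
  atom 21: C, bond orders sum to 2 (valence 4) → 2 H
  atom 22: C, bond orders sum to 3 (valence 4) → 1 H
  atom 23: O, bond orders sum to 2 (valence 2) → 0 H
Totals → C:16, H:24, Cl:1, N:1, O:4, S:1.
In Hill order: C16H24ClNO4S.

C16H24ClNO4S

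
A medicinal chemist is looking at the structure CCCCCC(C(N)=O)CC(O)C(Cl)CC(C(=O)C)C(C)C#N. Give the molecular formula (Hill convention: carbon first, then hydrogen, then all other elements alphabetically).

C17H29ClN2O3

Walk through each heavy atom and fill implicit hydrogens from standard valence (C 4, N 3, O 2, S 2, halogen 1):
  atom 1: C, bond orders sum to 1 (valence 4) → 3 H
  atom 2: C, bond orders sum to 2 (valence 4) → 2 H
  atom 3: C, bond orders sum to 2 (valence 4) → 2 H
  atom 4: C, bond orders sum to 2 (valence 4) → 2 H
  atom 5: C, bond orders sum to 2 (valence 4) → 2 H
  atom 6: C, bond orders sum to 3 (valence 4) → 1 H
  atom 7: C, bond orders sum to 4 (valence 4) → 0 H
  atom 8: N, bond orders sum to 1 (valence 3) → 2 H
  atom 9: O, bond orders sum to 2 (valence 2) → 0 H
  atom 10: C, bond orders sum to 2 (valence 4) → 2 H
  atom 11: C, bond orders sum to 3 (valence 4) → 1 H
  atom 12: O, bond orders sum to 1 (valence 2) → 1 H
  atom 13: C, bond orders sum to 3 (valence 4) → 1 H
  atom 14: Cl (halogen, monovalent) → 0 H
  atom 15: C, bond orders sum to 2 (valence 4) → 2 H
  atom 16: C, bond orders sum to 3 (valence 4) → 1 H
  atom 17: C, bond orders sum to 4 (valence 4) → 0 H
  atom 18: O, bond orders sum to 2 (valence 2) → 0 H
  atom 19: C, bond orders sum to 1 (valence 4) → 3 H
  atom 20: C, bond orders sum to 3 (valence 4) → 1 H
  atom 21: C, bond orders sum to 1 (valence 4) → 3 H
  atom 22: C, bond orders sum to 4 (valence 4) → 0 H
  atom 23: N, bond orders sum to 3 (valence 3) → 0 H
Totals → C:17, H:29, Cl:1, N:2, O:3.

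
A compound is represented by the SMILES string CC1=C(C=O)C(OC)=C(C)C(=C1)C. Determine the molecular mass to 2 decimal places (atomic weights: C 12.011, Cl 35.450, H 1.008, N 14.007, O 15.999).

178.23 g/mol

First, the molecular formula is C11H14O2 (counting implicit H from valence).
  C: 11 × 12.011 = 132.121
  H: 14 × 1.008 = 14.112
  O: 2 × 15.999 = 31.998
Sum: 11×12.011 + 14×1.008 + 2×15.999 = 178.231 → 178.23 g/mol.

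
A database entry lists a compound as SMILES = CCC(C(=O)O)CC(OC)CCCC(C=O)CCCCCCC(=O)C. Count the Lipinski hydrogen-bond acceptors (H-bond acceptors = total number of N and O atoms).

5

N atoms: 0; O atoms: 5.
Lipinski HBA = 0 + 5 = 5.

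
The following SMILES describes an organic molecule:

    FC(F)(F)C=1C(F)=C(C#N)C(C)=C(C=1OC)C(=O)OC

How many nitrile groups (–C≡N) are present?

1

The nitrile motif appears at heavy-atom position 9 in the SMILES.
Other groups present: 1 ester, 1 ether.
Nitrile count: 1.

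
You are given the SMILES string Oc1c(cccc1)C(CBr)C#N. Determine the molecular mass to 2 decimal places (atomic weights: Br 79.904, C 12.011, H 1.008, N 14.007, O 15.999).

First, the molecular formula is C9H8BrNO (counting implicit H from valence).
  Br: 1 × 79.904 = 79.904
  C: 9 × 12.011 = 108.099
  H: 8 × 1.008 = 8.064
  N: 1 × 14.007 = 14.007
  O: 1 × 15.999 = 15.999
Sum: 1×79.904 + 9×12.011 + 8×1.008 + 1×14.007 + 1×15.999 = 226.073 → 226.07 g/mol.

226.07 g/mol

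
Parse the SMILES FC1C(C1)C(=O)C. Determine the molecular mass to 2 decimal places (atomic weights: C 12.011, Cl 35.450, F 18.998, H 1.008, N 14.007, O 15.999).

First, the molecular formula is C5H7FO (counting implicit H from valence).
  C: 5 × 12.011 = 60.055
  F: 1 × 18.998 = 18.998
  H: 7 × 1.008 = 7.056
  O: 1 × 15.999 = 15.999
Sum: 5×12.011 + 1×18.998 + 7×1.008 + 1×15.999 = 102.108 → 102.11 g/mol.

102.11 g/mol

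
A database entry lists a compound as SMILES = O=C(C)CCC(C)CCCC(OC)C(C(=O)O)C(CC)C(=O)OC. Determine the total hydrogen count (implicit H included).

32

Walk through each heavy atom and fill implicit hydrogens from standard valence (C 4, N 3, O 2, S 2, halogen 1):
  atom 1: O, bond orders sum to 2 (valence 2) → 0 H
  atom 2: C, bond orders sum to 4 (valence 4) → 0 H
  atom 3: C, bond orders sum to 1 (valence 4) → 3 H
  atom 4: C, bond orders sum to 2 (valence 4) → 2 H
  atom 5: C, bond orders sum to 2 (valence 4) → 2 H
  atom 6: C, bond orders sum to 3 (valence 4) → 1 H
  atom 7: C, bond orders sum to 1 (valence 4) → 3 H
  atom 8: C, bond orders sum to 2 (valence 4) → 2 H
  atom 9: C, bond orders sum to 2 (valence 4) → 2 H
  atom 10: C, bond orders sum to 2 (valence 4) → 2 H
  atom 11: C, bond orders sum to 3 (valence 4) → 1 H
  atom 12: O, bond orders sum to 2 (valence 2) → 0 H
  atom 13: C, bond orders sum to 1 (valence 4) → 3 H
  atom 14: C, bond orders sum to 3 (valence 4) → 1 H
  atom 15: C, bond orders sum to 4 (valence 4) → 0 H
  atom 16: O, bond orders sum to 2 (valence 2) → 0 H
  atom 17: O, bond orders sum to 1 (valence 2) → 1 H
  atom 18: C, bond orders sum to 3 (valence 4) → 1 H
  atom 19: C, bond orders sum to 2 (valence 4) → 2 H
  atom 20: C, bond orders sum to 1 (valence 4) → 3 H
  atom 21: C, bond orders sum to 4 (valence 4) → 0 H
  atom 22: O, bond orders sum to 2 (valence 2) → 0 H
  atom 23: O, bond orders sum to 2 (valence 2) → 0 H
  atom 24: C, bond orders sum to 1 (valence 4) → 3 H
Total hydrogens: 32.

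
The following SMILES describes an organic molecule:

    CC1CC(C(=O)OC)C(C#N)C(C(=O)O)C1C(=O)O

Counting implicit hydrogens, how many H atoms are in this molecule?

15

Walk through each heavy atom and fill implicit hydrogens from standard valence (C 4, N 3, O 2, S 2, halogen 1):
  atom 1: C, bond orders sum to 1 (valence 4) → 3 H
  atom 2: C, bond orders sum to 3 (valence 4) → 1 H
  atom 3: C, bond orders sum to 2 (valence 4) → 2 H
  atom 4: C, bond orders sum to 3 (valence 4) → 1 H
  atom 5: C, bond orders sum to 4 (valence 4) → 0 H
  atom 6: O, bond orders sum to 2 (valence 2) → 0 H
  atom 7: O, bond orders sum to 2 (valence 2) → 0 H
  atom 8: C, bond orders sum to 1 (valence 4) → 3 H
  atom 9: C, bond orders sum to 3 (valence 4) → 1 H
  atom 10: C, bond orders sum to 4 (valence 4) → 0 H
  atom 11: N, bond orders sum to 3 (valence 3) → 0 H
  atom 12: C, bond orders sum to 3 (valence 4) → 1 H
  atom 13: C, bond orders sum to 4 (valence 4) → 0 H
  atom 14: O, bond orders sum to 2 (valence 2) → 0 H
  atom 15: O, bond orders sum to 1 (valence 2) → 1 H
  atom 16: C, bond orders sum to 3 (valence 4) → 1 H
  atom 17: C, bond orders sum to 4 (valence 4) → 0 H
  atom 18: O, bond orders sum to 2 (valence 2) → 0 H
  atom 19: O, bond orders sum to 1 (valence 2) → 1 H
Total hydrogens: 15.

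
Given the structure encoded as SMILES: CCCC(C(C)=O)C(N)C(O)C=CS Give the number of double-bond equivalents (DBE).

Molecular formula: C10H19NO2S.
DoU = (2C + 2 + N − H − X) / 2, where X is the halogen count and O/S are ignored.
    = (2·10 + 2 + 1 − 19 − 0) / 2 = 4 / 2 = 2.

2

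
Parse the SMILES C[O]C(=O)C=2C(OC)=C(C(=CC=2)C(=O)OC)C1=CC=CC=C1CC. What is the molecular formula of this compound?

C19H20O5

Walk through each heavy atom and fill implicit hydrogens from standard valence (C 4, N 3, O 2, S 2, halogen 1):
  atom 1: C, bond orders sum to 1 (valence 4) → 3 H
  atom 2: O with explicit H count 0
  atom 3: C, bond orders sum to 4 (valence 4) → 0 H
  atom 4: O, bond orders sum to 2 (valence 2) → 0 H
  atom 5: C, bond orders sum to 4 (valence 4) → 0 H
  atom 6: C, bond orders sum to 4 (valence 4) → 0 H
  atom 7: O, bond orders sum to 2 (valence 2) → 0 H
  atom 8: C, bond orders sum to 1 (valence 4) → 3 H
  atom 9: C, bond orders sum to 4 (valence 4) → 0 H
  atom 10: C, bond orders sum to 4 (valence 4) → 0 H
  atom 11: C, bond orders sum to 3 (valence 4) → 1 H
  atom 12: C, bond orders sum to 3 (valence 4) → 1 H
  atom 13: C, bond orders sum to 4 (valence 4) → 0 H
  atom 14: O, bond orders sum to 2 (valence 2) → 0 H
  atom 15: O, bond orders sum to 2 (valence 2) → 0 H
  atom 16: C, bond orders sum to 1 (valence 4) → 3 H
  atom 17: C, bond orders sum to 4 (valence 4) → 0 H
  atom 18: C, bond orders sum to 3 (valence 4) → 1 H
  atom 19: C, bond orders sum to 3 (valence 4) → 1 H
  atom 20: C, bond orders sum to 3 (valence 4) → 1 H
  atom 21: C, bond orders sum to 3 (valence 4) → 1 H
  atom 22: C, bond orders sum to 4 (valence 4) → 0 H
  atom 23: C, bond orders sum to 2 (valence 4) → 2 H
  atom 24: C, bond orders sum to 1 (valence 4) → 3 H
Totals → C:19, H:20, O:5.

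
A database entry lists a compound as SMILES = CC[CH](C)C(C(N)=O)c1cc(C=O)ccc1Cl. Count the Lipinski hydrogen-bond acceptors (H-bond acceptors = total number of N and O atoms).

3

N atoms: 1; O atoms: 2.
Lipinski HBA = 1 + 2 = 3.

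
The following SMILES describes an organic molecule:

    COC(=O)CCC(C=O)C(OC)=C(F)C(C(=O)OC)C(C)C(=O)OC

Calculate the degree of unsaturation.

5

Degree of unsaturation = (number of rings) + (number of π bonds).
Ring closures in the SMILES: 0.
π bonds: 5 double bonds (each 1 DoU) → 5 DoU from unsaturation.
Total DoU = 0 + 5 = 5.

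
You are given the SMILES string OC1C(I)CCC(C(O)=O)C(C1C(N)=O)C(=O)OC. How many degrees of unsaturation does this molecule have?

Molecular formula: C11H16INO6.
DoU = (2C + 2 + N − H − X) / 2, where X is the halogen count and O/S are ignored.
    = (2·11 + 2 + 1 − 16 − 1) / 2 = 8 / 2 = 4.

4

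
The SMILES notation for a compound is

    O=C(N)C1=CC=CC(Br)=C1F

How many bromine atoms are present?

1

Scan the SMILES for Br atoms (remember two-letter symbols like Cl and Br are single atoms).
Bromine count: 1.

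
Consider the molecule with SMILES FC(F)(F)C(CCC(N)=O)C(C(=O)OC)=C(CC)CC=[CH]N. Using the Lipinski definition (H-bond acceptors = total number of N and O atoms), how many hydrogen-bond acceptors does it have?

N atoms: 2; O atoms: 3.
Lipinski HBA = 2 + 3 = 5.

5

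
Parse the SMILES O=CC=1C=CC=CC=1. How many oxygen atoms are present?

Scan the SMILES for O atoms (remember two-letter symbols like Cl and Br are single atoms).
Oxygen count: 1.

1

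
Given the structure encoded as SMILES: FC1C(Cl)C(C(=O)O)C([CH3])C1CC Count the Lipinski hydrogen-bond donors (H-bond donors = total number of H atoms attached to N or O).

Donors: find every N or O and count the H atoms it carries.
  atom 7 (O): bond orders sum to 2 → 0 H
  atom 8 (O): bond orders sum to 1 → 1 H
Lipinski HBD = 1.

1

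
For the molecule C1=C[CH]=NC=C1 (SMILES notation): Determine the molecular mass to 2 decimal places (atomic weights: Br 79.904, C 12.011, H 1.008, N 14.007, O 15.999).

79.10 g/mol

First, the molecular formula is C5H5N (counting implicit H from valence).
  C: 5 × 12.011 = 60.055
  H: 5 × 1.008 = 5.040
  N: 1 × 14.007 = 14.007
Sum: 5×12.011 + 5×1.008 + 1×14.007 = 79.102 → 79.10 g/mol.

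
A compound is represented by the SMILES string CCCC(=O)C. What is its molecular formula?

C5H10O

Walk through each heavy atom and fill implicit hydrogens from standard valence (C 4, N 3, O 2, S 2, halogen 1):
  atom 1: C, bond orders sum to 1 (valence 4) → 3 H
  atom 2: C, bond orders sum to 2 (valence 4) → 2 H
  atom 3: C, bond orders sum to 2 (valence 4) → 2 H
  atom 4: C, bond orders sum to 4 (valence 4) → 0 H
  atom 5: O, bond orders sum to 2 (valence 2) → 0 H
  atom 6: C, bond orders sum to 1 (valence 4) → 3 H
Totals → C:5, H:10, O:1.
In Hill order: C5H10O.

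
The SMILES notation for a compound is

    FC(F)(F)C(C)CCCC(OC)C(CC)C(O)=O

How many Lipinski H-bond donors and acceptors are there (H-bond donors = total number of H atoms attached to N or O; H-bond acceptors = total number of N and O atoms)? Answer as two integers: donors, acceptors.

1, 3

Donors: find every N or O and count the H atoms it carries.
  atom 11 (O): bond orders sum to 2 → 0 H
  atom 17 (O): bond orders sum to 1 → 1 H
  atom 18 (O): bond orders sum to 2 → 0 H
Lipinski HBD = 1.
Acceptors: N atoms = 0, O atoms = 3 → HBA = 3.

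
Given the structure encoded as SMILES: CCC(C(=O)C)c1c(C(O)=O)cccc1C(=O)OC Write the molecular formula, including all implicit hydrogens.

Walk through each heavy atom and fill implicit hydrogens from standard valence (C 4, N 3, O 2, S 2, halogen 1); for lowercase aromatic atoms, an aromatic c carries 1 H when it has two neighbours and 0 H with three, and aromatic n carries 0 H:
  atom 1: C, bond orders sum to 1 (valence 4) → 3 H
  atom 2: C, bond orders sum to 2 (valence 4) → 2 H
  atom 3: C, bond orders sum to 3 (valence 4) → 1 H
  atom 4: C, bond orders sum to 4 (valence 4) → 0 H
  atom 5: O, bond orders sum to 2 (valence 2) → 0 H
  atom 6: C, bond orders sum to 1 (valence 4) → 3 H
  atom 7: aromatic c, 3 neighbours → 0 H
  atom 8: aromatic c, 3 neighbours → 0 H
  atom 9: C, bond orders sum to 4 (valence 4) → 0 H
  atom 10: O, bond orders sum to 1 (valence 2) → 1 H
  atom 11: O, bond orders sum to 2 (valence 2) → 0 H
  atom 12: aromatic c, 2 neighbours → 1 H
  atom 13: aromatic c, 2 neighbours → 1 H
  atom 14: aromatic c, 2 neighbours → 1 H
  atom 15: aromatic c, 3 neighbours → 0 H
  atom 16: C, bond orders sum to 4 (valence 4) → 0 H
  atom 17: O, bond orders sum to 2 (valence 2) → 0 H
  atom 18: O, bond orders sum to 2 (valence 2) → 0 H
  atom 19: C, bond orders sum to 1 (valence 4) → 3 H
Totals → C:14, H:16, O:5.

C14H16O5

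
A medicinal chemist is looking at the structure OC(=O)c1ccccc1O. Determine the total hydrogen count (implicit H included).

6

Walk through each heavy atom and fill implicit hydrogens from standard valence (C 4, N 3, O 2, S 2, halogen 1); for lowercase aromatic atoms, an aromatic c carries 1 H when it has two neighbours and 0 H with three, and aromatic n carries 0 H:
  atom 1: O, bond orders sum to 1 (valence 2) → 1 H
  atom 2: C, bond orders sum to 4 (valence 4) → 0 H
  atom 3: O, bond orders sum to 2 (valence 2) → 0 H
  atom 4: aromatic c, 3 neighbours → 0 H
  atom 5: aromatic c, 2 neighbours → 1 H
  atom 6: aromatic c, 2 neighbours → 1 H
  atom 7: aromatic c, 2 neighbours → 1 H
  atom 8: aromatic c, 2 neighbours → 1 H
  atom 9: aromatic c, 3 neighbours → 0 H
  atom 10: O, bond orders sum to 1 (valence 2) → 1 H
Total hydrogens: 6.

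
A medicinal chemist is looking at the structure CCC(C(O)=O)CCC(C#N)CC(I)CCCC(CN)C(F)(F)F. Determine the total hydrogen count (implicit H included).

26

Walk through each heavy atom and fill implicit hydrogens from standard valence (C 4, N 3, O 2, S 2, halogen 1):
  atom 1: C, bond orders sum to 1 (valence 4) → 3 H
  atom 2: C, bond orders sum to 2 (valence 4) → 2 H
  atom 3: C, bond orders sum to 3 (valence 4) → 1 H
  atom 4: C, bond orders sum to 4 (valence 4) → 0 H
  atom 5: O, bond orders sum to 1 (valence 2) → 1 H
  atom 6: O, bond orders sum to 2 (valence 2) → 0 H
  atom 7: C, bond orders sum to 2 (valence 4) → 2 H
  atom 8: C, bond orders sum to 2 (valence 4) → 2 H
  atom 9: C, bond orders sum to 3 (valence 4) → 1 H
  atom 10: C, bond orders sum to 4 (valence 4) → 0 H
  atom 11: N, bond orders sum to 3 (valence 3) → 0 H
  atom 12: C, bond orders sum to 2 (valence 4) → 2 H
  atom 13: C, bond orders sum to 3 (valence 4) → 1 H
  atom 14: I (halogen, monovalent) → 0 H
  atom 15: C, bond orders sum to 2 (valence 4) → 2 H
  atom 16: C, bond orders sum to 2 (valence 4) → 2 H
  atom 17: C, bond orders sum to 2 (valence 4) → 2 H
  atom 18: C, bond orders sum to 3 (valence 4) → 1 H
  atom 19: C, bond orders sum to 2 (valence 4) → 2 H
  atom 20: N, bond orders sum to 1 (valence 3) → 2 H
  atom 21: C, bond orders sum to 4 (valence 4) → 0 H
  atom 22: F (halogen, monovalent) → 0 H
  atom 23: F (halogen, monovalent) → 0 H
  atom 24: F (halogen, monovalent) → 0 H
Total hydrogens: 26.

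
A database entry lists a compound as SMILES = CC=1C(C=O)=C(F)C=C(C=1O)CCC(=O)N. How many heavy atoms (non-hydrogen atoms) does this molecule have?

Every atom symbol written in the SMILES (organic subset) is one heavy atom; implicit H are not written.
Heavy atoms by element → C:11, F:1, N:1, O:3.
Total: 16.

16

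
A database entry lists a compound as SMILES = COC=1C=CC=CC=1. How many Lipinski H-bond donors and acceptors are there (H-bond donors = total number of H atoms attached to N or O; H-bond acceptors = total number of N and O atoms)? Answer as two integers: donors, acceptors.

0, 1

Donors: find every N or O and count the H atoms it carries.
  atom 2 (O): bond orders sum to 2 → 0 H
Lipinski HBD = 0.
Acceptors: N atoms = 0, O atoms = 1 → HBA = 1.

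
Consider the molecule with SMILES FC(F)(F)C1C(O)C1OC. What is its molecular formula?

Walk through each heavy atom and fill implicit hydrogens from standard valence (C 4, N 3, O 2, S 2, halogen 1):
  atom 1: F (halogen, monovalent) → 0 H
  atom 2: C, bond orders sum to 4 (valence 4) → 0 H
  atom 3: F (halogen, monovalent) → 0 H
  atom 4: F (halogen, monovalent) → 0 H
  atom 5: C, bond orders sum to 3 (valence 4) → 1 H
  atom 6: C, bond orders sum to 3 (valence 4) → 1 H
  atom 7: O, bond orders sum to 1 (valence 2) → 1 H
  atom 8: C, bond orders sum to 3 (valence 4) → 1 H
  atom 9: O, bond orders sum to 2 (valence 2) → 0 H
  atom 10: C, bond orders sum to 1 (valence 4) → 3 H
Totals → C:5, H:7, F:3, O:2.

C5H7F3O2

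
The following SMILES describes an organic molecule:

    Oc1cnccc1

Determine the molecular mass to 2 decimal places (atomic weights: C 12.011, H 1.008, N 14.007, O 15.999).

First, the molecular formula is C5H5NO (counting implicit H from valence).
  C: 5 × 12.011 = 60.055
  H: 5 × 1.008 = 5.040
  N: 1 × 14.007 = 14.007
  O: 1 × 15.999 = 15.999
Sum: 5×12.011 + 5×1.008 + 1×14.007 + 1×15.999 = 95.101 → 95.10 g/mol.

95.10 g/mol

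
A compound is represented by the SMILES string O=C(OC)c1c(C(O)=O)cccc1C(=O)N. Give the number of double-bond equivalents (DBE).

Molecular formula: C10H9NO5.
DoU = (2C + 2 + N − H − X) / 2, where X is the halogen count and O/S are ignored.
    = (2·10 + 2 + 1 − 9 − 0) / 2 = 14 / 2 = 7.

7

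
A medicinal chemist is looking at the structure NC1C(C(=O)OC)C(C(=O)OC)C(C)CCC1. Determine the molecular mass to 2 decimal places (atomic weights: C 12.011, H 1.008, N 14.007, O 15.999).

243.30 g/mol

First, the molecular formula is C12H21NO4 (counting implicit H from valence).
  C: 12 × 12.011 = 144.132
  H: 21 × 1.008 = 21.168
  N: 1 × 14.007 = 14.007
  O: 4 × 15.999 = 63.996
Sum: 12×12.011 + 21×1.008 + 1×14.007 + 4×15.999 = 243.303 → 243.30 g/mol.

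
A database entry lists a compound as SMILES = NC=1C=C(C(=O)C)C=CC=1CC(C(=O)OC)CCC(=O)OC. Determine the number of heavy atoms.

Every atom symbol written in the SMILES (organic subset) is one heavy atom; implicit H are not written.
Heavy atoms by element → C:16, N:1, O:5.
Total: 22.

22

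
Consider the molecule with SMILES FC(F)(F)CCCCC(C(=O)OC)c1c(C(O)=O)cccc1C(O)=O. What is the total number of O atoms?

Scan the SMILES for O atoms (remember two-letter symbols like Cl and Br are single atoms).
Oxygen count: 6.

6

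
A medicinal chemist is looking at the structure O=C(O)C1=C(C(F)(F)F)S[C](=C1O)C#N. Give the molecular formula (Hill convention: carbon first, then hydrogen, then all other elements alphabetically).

Walk through each heavy atom and fill implicit hydrogens from standard valence (C 4, N 3, O 2, S 2, halogen 1):
  atom 1: O, bond orders sum to 2 (valence 2) → 0 H
  atom 2: C, bond orders sum to 4 (valence 4) → 0 H
  atom 3: O, bond orders sum to 1 (valence 2) → 1 H
  atom 4: C, bond orders sum to 4 (valence 4) → 0 H
  atom 5: C, bond orders sum to 4 (valence 4) → 0 H
  atom 6: C, bond orders sum to 4 (valence 4) → 0 H
  atom 7: F (halogen, monovalent) → 0 H
  atom 8: F (halogen, monovalent) → 0 H
  atom 9: F (halogen, monovalent) → 0 H
  atom 10: S, bond orders sum to 2 (valence 2) → 0 H
  atom 11: C with explicit H count 0
  atom 12: C, bond orders sum to 4 (valence 4) → 0 H
  atom 13: O, bond orders sum to 1 (valence 2) → 1 H
  atom 14: C, bond orders sum to 4 (valence 4) → 0 H
  atom 15: N, bond orders sum to 3 (valence 3) → 0 H
Totals → C:7, H:2, F:3, N:1, O:3, S:1.
In Hill order: C7H2F3NO3S.

C7H2F3NO3S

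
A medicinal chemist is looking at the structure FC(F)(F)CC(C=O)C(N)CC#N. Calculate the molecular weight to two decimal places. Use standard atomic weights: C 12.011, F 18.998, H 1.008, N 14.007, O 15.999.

194.16 g/mol

First, the molecular formula is C7H9F3N2O (counting implicit H from valence).
  C: 7 × 12.011 = 84.077
  F: 3 × 18.998 = 56.994
  H: 9 × 1.008 = 9.072
  N: 2 × 14.007 = 28.014
  O: 1 × 15.999 = 15.999
Sum: 7×12.011 + 3×18.998 + 9×1.008 + 2×14.007 + 1×15.999 = 194.156 → 194.16 g/mol.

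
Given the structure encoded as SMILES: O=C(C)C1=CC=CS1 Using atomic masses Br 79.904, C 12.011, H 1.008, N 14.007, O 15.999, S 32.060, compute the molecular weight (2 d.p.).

126.17 g/mol

First, the molecular formula is C6H6OS (counting implicit H from valence).
  C: 6 × 12.011 = 72.066
  H: 6 × 1.008 = 6.048
  O: 1 × 15.999 = 15.999
  S: 1 × 32.060 = 32.060
Sum: 6×12.011 + 6×1.008 + 1×15.999 + 1×32.060 = 126.173 → 126.17 g/mol.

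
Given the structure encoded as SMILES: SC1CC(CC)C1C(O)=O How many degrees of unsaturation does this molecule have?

2

Degree of unsaturation = (number of rings) + (number of π bonds).
Ring closures in the SMILES: 1.
π bonds: 1 double bond (each 1 DoU) → 1 DoU from unsaturation.
Total DoU = 1 + 1 = 2.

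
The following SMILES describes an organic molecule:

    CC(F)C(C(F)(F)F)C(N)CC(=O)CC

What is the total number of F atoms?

Scan the SMILES for F atoms (remember two-letter symbols like Cl and Br are single atoms).
Fluorine count: 4.

4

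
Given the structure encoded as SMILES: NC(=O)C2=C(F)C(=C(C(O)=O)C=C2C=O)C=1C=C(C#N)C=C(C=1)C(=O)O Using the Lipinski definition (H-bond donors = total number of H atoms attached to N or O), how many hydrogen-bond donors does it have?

4

Donors: find every N or O and count the H atoms it carries.
  atom 1 (N): bond orders sum to 1 → 2 H
  atom 3 (O): bond orders sum to 2 → 0 H
  atom 10 (O): bond orders sum to 1 → 1 H
  atom 11 (O): bond orders sum to 2 → 0 H
  atom 15 (O): bond orders sum to 2 → 0 H
  atom 20 (N): bond orders sum to 3 → 0 H
  atom 25 (O): bond orders sum to 2 → 0 H
  atom 26 (O): bond orders sum to 1 → 1 H
Lipinski HBD = 4.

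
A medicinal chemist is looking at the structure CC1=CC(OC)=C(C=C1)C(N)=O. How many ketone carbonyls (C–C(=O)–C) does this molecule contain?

Scan the SMILES for the ketone motif — none present.
Groups that are present: 1 amide, 1 ether.

0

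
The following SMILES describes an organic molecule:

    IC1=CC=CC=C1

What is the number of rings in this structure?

In SMILES, each pair of matching ring-closure digits denotes one ring-closing bond; the number of such bonds equals the number of independent rings.
Ring-closure bonds here: 1.

1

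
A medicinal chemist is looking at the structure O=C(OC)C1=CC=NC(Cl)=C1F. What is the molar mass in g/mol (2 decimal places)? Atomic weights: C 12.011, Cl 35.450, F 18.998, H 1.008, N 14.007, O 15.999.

First, the molecular formula is C7H5ClFNO2 (counting implicit H from valence).
  C: 7 × 12.011 = 84.077
  Cl: 1 × 35.450 = 35.450
  F: 1 × 18.998 = 18.998
  H: 5 × 1.008 = 5.040
  N: 1 × 14.007 = 14.007
  O: 2 × 15.999 = 31.998
Sum: 7×12.011 + 1×35.450 + 1×18.998 + 5×1.008 + 1×14.007 + 2×15.999 = 189.570 → 189.57 g/mol.

189.57 g/mol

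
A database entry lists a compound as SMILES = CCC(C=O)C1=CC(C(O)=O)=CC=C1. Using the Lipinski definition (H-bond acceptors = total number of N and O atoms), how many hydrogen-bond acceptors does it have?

N atoms: 0; O atoms: 3.
Lipinski HBA = 0 + 3 = 3.

3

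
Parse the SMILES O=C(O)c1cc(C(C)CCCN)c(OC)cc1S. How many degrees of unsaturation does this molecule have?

5

Molecular formula: C13H19NO3S.
DoU = (2C + 2 + N − H − X) / 2, where X is the halogen count and O/S are ignored.
    = (2·13 + 2 + 1 − 19 − 0) / 2 = 10 / 2 = 5.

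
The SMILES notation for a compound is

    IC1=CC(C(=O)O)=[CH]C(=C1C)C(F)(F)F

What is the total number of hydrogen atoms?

6

Walk through each heavy atom and fill implicit hydrogens from standard valence (C 4, N 3, O 2, S 2, halogen 1):
  atom 1: I (halogen, monovalent) → 0 H
  atom 2: C, bond orders sum to 4 (valence 4) → 0 H
  atom 3: C, bond orders sum to 3 (valence 4) → 1 H
  atom 4: C, bond orders sum to 4 (valence 4) → 0 H
  atom 5: C, bond orders sum to 4 (valence 4) → 0 H
  atom 6: O, bond orders sum to 2 (valence 2) → 0 H
  atom 7: O, bond orders sum to 1 (valence 2) → 1 H
  atom 8: C with explicit H count 1
  atom 9: C, bond orders sum to 4 (valence 4) → 0 H
  atom 10: C, bond orders sum to 4 (valence 4) → 0 H
  atom 11: C, bond orders sum to 1 (valence 4) → 3 H
  atom 12: C, bond orders sum to 4 (valence 4) → 0 H
  atom 13: F (halogen, monovalent) → 0 H
  atom 14: F (halogen, monovalent) → 0 H
  atom 15: F (halogen, monovalent) → 0 H
Total hydrogens: 6.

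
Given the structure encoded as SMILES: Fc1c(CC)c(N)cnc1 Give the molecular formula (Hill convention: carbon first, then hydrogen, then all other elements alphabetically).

C7H9FN2

Walk through each heavy atom and fill implicit hydrogens from standard valence (C 4, N 3, O 2, S 2, halogen 1); for lowercase aromatic atoms, an aromatic c carries 1 H when it has two neighbours and 0 H with three, and aromatic n carries 0 H:
  atom 1: F (halogen, monovalent) → 0 H
  atom 2: aromatic c, 3 neighbours → 0 H
  atom 3: aromatic c, 3 neighbours → 0 H
  atom 4: C, bond orders sum to 2 (valence 4) → 2 H
  atom 5: C, bond orders sum to 1 (valence 4) → 3 H
  atom 6: aromatic c, 3 neighbours → 0 H
  atom 7: N, bond orders sum to 1 (valence 3) → 2 H
  atom 8: aromatic c, 2 neighbours → 1 H
  atom 9: aromatic n, 2 neighbours → 0 H
  atom 10: aromatic c, 2 neighbours → 1 H
Totals → C:7, H:9, F:1, N:2.
In Hill order: C7H9FN2.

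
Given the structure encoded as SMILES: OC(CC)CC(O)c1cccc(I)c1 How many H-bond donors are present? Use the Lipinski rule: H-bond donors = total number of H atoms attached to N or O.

Donors: find every N or O and count the H atoms it carries.
  atom 1 (O): bond orders sum to 1 → 1 H
  atom 7 (O): bond orders sum to 1 → 1 H
Lipinski HBD = 2.

2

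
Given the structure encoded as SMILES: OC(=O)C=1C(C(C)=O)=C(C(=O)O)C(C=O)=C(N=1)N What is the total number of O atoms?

Scan the SMILES for O atoms (remember two-letter symbols like Cl and Br are single atoms).
Oxygen count: 6.

6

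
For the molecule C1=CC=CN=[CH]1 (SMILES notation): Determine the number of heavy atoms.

6

Every atom symbol written in the SMILES (organic subset) is one heavy atom; implicit H are not written.
Heavy atoms by element → C:5, N:1.
Total: 6.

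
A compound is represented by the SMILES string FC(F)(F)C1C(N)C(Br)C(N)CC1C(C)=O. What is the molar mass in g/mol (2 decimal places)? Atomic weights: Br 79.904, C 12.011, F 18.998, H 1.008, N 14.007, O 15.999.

303.12 g/mol

First, the molecular formula is C9H14BrF3N2O (counting implicit H from valence).
  Br: 1 × 79.904 = 79.904
  C: 9 × 12.011 = 108.099
  F: 3 × 18.998 = 56.994
  H: 14 × 1.008 = 14.112
  N: 2 × 14.007 = 28.014
  O: 1 × 15.999 = 15.999
Sum: 1×79.904 + 9×12.011 + 3×18.998 + 14×1.008 + 2×14.007 + 1×15.999 = 303.122 → 303.12 g/mol.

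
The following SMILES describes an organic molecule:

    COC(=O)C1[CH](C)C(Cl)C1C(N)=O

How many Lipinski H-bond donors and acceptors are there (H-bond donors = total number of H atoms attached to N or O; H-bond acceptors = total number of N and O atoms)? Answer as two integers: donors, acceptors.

Donors: find every N or O and count the H atoms it carries.
  atom 2 (O): bond orders sum to 2 → 0 H
  atom 4 (O): bond orders sum to 2 → 0 H
  atom 12 (N): bond orders sum to 1 → 2 H
  atom 13 (O): bond orders sum to 2 → 0 H
Lipinski HBD = 2.
Acceptors: N atoms = 1, O atoms = 3 → HBA = 4.

2, 4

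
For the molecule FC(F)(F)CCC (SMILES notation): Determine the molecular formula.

C4H7F3

Walk through each heavy atom and fill implicit hydrogens from standard valence (C 4, N 3, O 2, S 2, halogen 1):
  atom 1: F (halogen, monovalent) → 0 H
  atom 2: C, bond orders sum to 4 (valence 4) → 0 H
  atom 3: F (halogen, monovalent) → 0 H
  atom 4: F (halogen, monovalent) → 0 H
  atom 5: C, bond orders sum to 2 (valence 4) → 2 H
  atom 6: C, bond orders sum to 2 (valence 4) → 2 H
  atom 7: C, bond orders sum to 1 (valence 4) → 3 H
Totals → C:4, H:7, F:3.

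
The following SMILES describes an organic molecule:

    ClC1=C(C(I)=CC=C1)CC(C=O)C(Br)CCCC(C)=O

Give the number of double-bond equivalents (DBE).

Degree of unsaturation = (number of rings) + (number of π bonds).
Ring closures in the SMILES: 1.
π bonds: 5 double bonds (each 1 DoU) → 5 DoU from unsaturation.
Total DoU = 1 + 5 = 6.

6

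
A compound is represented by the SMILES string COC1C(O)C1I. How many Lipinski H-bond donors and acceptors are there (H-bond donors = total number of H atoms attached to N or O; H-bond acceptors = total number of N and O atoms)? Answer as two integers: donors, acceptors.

Donors: find every N or O and count the H atoms it carries.
  atom 2 (O): bond orders sum to 2 → 0 H
  atom 5 (O): bond orders sum to 1 → 1 H
Lipinski HBD = 1.
Acceptors: N atoms = 0, O atoms = 2 → HBA = 2.

1, 2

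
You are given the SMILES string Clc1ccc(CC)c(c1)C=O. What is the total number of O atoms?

1

Scan the SMILES for O atoms (remember two-letter symbols like Cl and Br are single atoms).
Oxygen count: 1.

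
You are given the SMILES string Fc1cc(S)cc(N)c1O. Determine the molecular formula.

C6H6FNOS

Walk through each heavy atom and fill implicit hydrogens from standard valence (C 4, N 3, O 2, S 2, halogen 1); for lowercase aromatic atoms, an aromatic c carries 1 H when it has two neighbours and 0 H with three, and aromatic n carries 0 H:
  atom 1: F (halogen, monovalent) → 0 H
  atom 2: aromatic c, 3 neighbours → 0 H
  atom 3: aromatic c, 2 neighbours → 1 H
  atom 4: aromatic c, 3 neighbours → 0 H
  atom 5: S, bond orders sum to 1 (valence 2) → 1 H
  atom 6: aromatic c, 2 neighbours → 1 H
  atom 7: aromatic c, 3 neighbours → 0 H
  atom 8: N, bond orders sum to 1 (valence 3) → 2 H
  atom 9: aromatic c, 3 neighbours → 0 H
  atom 10: O, bond orders sum to 1 (valence 2) → 1 H
Totals → C:6, H:6, F:1, N:1, O:1, S:1.
In Hill order: C6H6FNOS.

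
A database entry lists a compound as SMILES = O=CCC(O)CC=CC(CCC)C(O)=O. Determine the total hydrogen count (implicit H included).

18

Walk through each heavy atom and fill implicit hydrogens from standard valence (C 4, N 3, O 2, S 2, halogen 1):
  atom 1: O, bond orders sum to 2 (valence 2) → 0 H
  atom 2: C, bond orders sum to 3 (valence 4) → 1 H
  atom 3: C, bond orders sum to 2 (valence 4) → 2 H
  atom 4: C, bond orders sum to 3 (valence 4) → 1 H
  atom 5: O, bond orders sum to 1 (valence 2) → 1 H
  atom 6: C, bond orders sum to 2 (valence 4) → 2 H
  atom 7: C, bond orders sum to 3 (valence 4) → 1 H
  atom 8: C, bond orders sum to 3 (valence 4) → 1 H
  atom 9: C, bond orders sum to 3 (valence 4) → 1 H
  atom 10: C, bond orders sum to 2 (valence 4) → 2 H
  atom 11: C, bond orders sum to 2 (valence 4) → 2 H
  atom 12: C, bond orders sum to 1 (valence 4) → 3 H
  atom 13: C, bond orders sum to 4 (valence 4) → 0 H
  atom 14: O, bond orders sum to 1 (valence 2) → 1 H
  atom 15: O, bond orders sum to 2 (valence 2) → 0 H
Total hydrogens: 18.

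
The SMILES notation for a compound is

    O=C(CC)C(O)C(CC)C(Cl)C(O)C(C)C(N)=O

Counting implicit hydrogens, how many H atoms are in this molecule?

22

Walk through each heavy atom and fill implicit hydrogens from standard valence (C 4, N 3, O 2, S 2, halogen 1):
  atom 1: O, bond orders sum to 2 (valence 2) → 0 H
  atom 2: C, bond orders sum to 4 (valence 4) → 0 H
  atom 3: C, bond orders sum to 2 (valence 4) → 2 H
  atom 4: C, bond orders sum to 1 (valence 4) → 3 H
  atom 5: C, bond orders sum to 3 (valence 4) → 1 H
  atom 6: O, bond orders sum to 1 (valence 2) → 1 H
  atom 7: C, bond orders sum to 3 (valence 4) → 1 H
  atom 8: C, bond orders sum to 2 (valence 4) → 2 H
  atom 9: C, bond orders sum to 1 (valence 4) → 3 H
  atom 10: C, bond orders sum to 3 (valence 4) → 1 H
  atom 11: Cl (halogen, monovalent) → 0 H
  atom 12: C, bond orders sum to 3 (valence 4) → 1 H
  atom 13: O, bond orders sum to 1 (valence 2) → 1 H
  atom 14: C, bond orders sum to 3 (valence 4) → 1 H
  atom 15: C, bond orders sum to 1 (valence 4) → 3 H
  atom 16: C, bond orders sum to 4 (valence 4) → 0 H
  atom 17: N, bond orders sum to 1 (valence 3) → 2 H
  atom 18: O, bond orders sum to 2 (valence 2) → 0 H
Total hydrogens: 22.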